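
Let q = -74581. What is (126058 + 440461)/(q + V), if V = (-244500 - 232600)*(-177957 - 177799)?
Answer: 566519/169731113019 ≈ 3.3377e-6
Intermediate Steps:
V = 169731187600 (V = -477100*(-355756) = 169731187600)
(126058 + 440461)/(q + V) = (126058 + 440461)/(-74581 + 169731187600) = 566519/169731113019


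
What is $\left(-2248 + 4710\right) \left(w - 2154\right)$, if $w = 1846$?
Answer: $-758296$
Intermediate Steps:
$\left(-2248 + 4710\right) \left(w - 2154\right) = \left(-2248 + 4710\right) \left(1846 - 2154\right) = 2462 \left(-308\right) = -758296$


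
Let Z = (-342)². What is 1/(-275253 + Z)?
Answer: -1/158289 ≈ -6.3176e-6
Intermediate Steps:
Z = 116964
1/(-275253 + Z) = 1/(-275253 + 116964) = 1/(-158289) = -1/158289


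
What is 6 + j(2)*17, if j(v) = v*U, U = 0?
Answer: 6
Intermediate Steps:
j(v) = 0 (j(v) = v*0 = 0)
6 + j(2)*17 = 6 + 0*17 = 6 + 0 = 6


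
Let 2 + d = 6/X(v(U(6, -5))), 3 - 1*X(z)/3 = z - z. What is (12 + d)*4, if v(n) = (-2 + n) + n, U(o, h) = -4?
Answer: 128/3 ≈ 42.667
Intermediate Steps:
v(n) = -2 + 2*n
X(z) = 9 (X(z) = 9 - 3*(z - z) = 9 - 3*0 = 9 + 0 = 9)
d = -4/3 (d = -2 + 6/9 = -2 + 6*(1/9) = -2 + 2/3 = -4/3 ≈ -1.3333)
(12 + d)*4 = (12 - 4/3)*4 = (32/3)*4 = 128/3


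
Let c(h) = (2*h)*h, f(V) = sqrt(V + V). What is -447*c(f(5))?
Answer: -8940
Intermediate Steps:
f(V) = sqrt(2)*sqrt(V) (f(V) = sqrt(2*V) = sqrt(2)*sqrt(V))
c(h) = 2*h**2
-447*c(f(5)) = -894*(sqrt(2)*sqrt(5))**2 = -894*(sqrt(10))**2 = -894*10 = -447*20 = -8940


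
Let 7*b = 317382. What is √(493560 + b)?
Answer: √26406114/7 ≈ 734.10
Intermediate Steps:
b = 317382/7 (b = (⅐)*317382 = 317382/7 ≈ 45340.)
√(493560 + b) = √(493560 + 317382/7) = √(3772302/7) = √26406114/7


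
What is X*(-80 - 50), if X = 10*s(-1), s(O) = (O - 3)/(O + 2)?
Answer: 5200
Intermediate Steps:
s(O) = (-3 + O)/(2 + O)
X = -40 (X = 10*((-3 - 1)/(2 - 1)) = 10*(-4/1) = 10*(1*(-4)) = 10*(-4) = -40)
X*(-80 - 50) = -40*(-80 - 50) = -40*(-130) = 5200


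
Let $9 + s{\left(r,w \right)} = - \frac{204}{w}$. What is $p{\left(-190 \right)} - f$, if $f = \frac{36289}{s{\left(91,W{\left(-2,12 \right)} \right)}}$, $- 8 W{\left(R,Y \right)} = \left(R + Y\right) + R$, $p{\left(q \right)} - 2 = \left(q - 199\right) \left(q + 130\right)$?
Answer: $\frac{4515401}{195} \approx 23156.0$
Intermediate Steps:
$p{\left(q \right)} = 2 + \left(-199 + q\right) \left(130 + q\right)$ ($p{\left(q \right)} = 2 + \left(q - 199\right) \left(q + 130\right) = 2 + \left(-199 + q\right) \left(130 + q\right)$)
$W{\left(R,Y \right)} = - \frac{R}{4} - \frac{Y}{8}$ ($W{\left(R,Y \right)} = - \frac{\left(R + Y\right) + R}{8} = - \frac{Y + 2 R}{8} = - \frac{R}{4} - \frac{Y}{8}$)
$s{\left(r,w \right)} = -9 - \frac{204}{w}$
$f = \frac{36289}{195}$ ($f = \frac{36289}{-9 - \frac{204}{\left(- \frac{1}{4}\right) \left(-2\right) - \frac{3}{2}}} = \frac{36289}{-9 - \frac{204}{\frac{1}{2} - \frac{3}{2}}} = \frac{36289}{-9 - \frac{204}{-1}} = \frac{36289}{-9 - -204} = \frac{36289}{-9 + 204} = \frac{36289}{195} \approx 186.1$)
$p{\left(-190 \right)} - f = \left(-25868 + \left(-190\right)^{2} - -13110\right) - \frac{36289}{195} = \left(-25868 + 36100 + 13110\right) - \frac{36289}{195} = 23342 - \frac{36289}{195} = \frac{4515401}{195}$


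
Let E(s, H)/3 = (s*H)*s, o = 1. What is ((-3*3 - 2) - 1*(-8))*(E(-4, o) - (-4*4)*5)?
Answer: -384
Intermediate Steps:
E(s, H) = 3*H*s**2 (E(s, H) = 3*((s*H)*s) = 3*((H*s)*s) = 3*(H*s**2) = 3*H*s**2)
((-3*3 - 2) - 1*(-8))*(E(-4, o) - (-4*4)*5) = ((-3*3 - 2) - 1*(-8))*(3*1*(-4)**2 - (-4*4)*5) = ((-9 - 2) + 8)*(3*1*16 - (-16)*5) = (-11 + 8)*(48 - 1*(-80)) = -3*(48 + 80) = -3*128 = -384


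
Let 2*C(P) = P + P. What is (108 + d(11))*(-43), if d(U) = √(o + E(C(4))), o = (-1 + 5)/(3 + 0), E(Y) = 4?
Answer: -4644 - 172*√3/3 ≈ -4743.3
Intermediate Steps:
C(P) = P (C(P) = (P + P)/2 = (2*P)/2 = P)
o = 4/3 ≈ 1.3333
d(U) = 4*√3/3 (d(U) = √(4/3 + 4) = √(16/3) = 4*√3/3)
(108 + d(11))*(-43) = (108 + 4*√3/3)*(-43) = -4644 - 172*√3/3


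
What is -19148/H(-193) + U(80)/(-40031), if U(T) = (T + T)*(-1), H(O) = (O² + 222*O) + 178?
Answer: 767380628/216927989 ≈ 3.5375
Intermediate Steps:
H(O) = 178 + O² + 222*O
U(T) = -2*T (U(T) = (2*T)*(-1) = -2*T)
-19148/H(-193) + U(80)/(-40031) = -19148/(178 + (-193)² + 222*(-193)) - 2*80/(-40031) = -19148/(178 + 37249 - 42846) - 160*(-1/40031) = -19148/(-5419) + 160/40031 = -19148*(-1/5419) + 160/40031 = 19148/5419 + 160/40031 = 767380628/216927989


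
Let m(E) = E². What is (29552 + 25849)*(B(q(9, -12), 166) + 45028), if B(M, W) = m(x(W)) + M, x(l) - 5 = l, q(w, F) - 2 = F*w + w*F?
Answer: 4102721055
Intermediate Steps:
q(w, F) = 2 + 2*F*w (q(w, F) = 2 + (F*w + w*F) = 2 + (F*w + F*w) = 2 + 2*F*w)
x(l) = 5 + l
B(M, W) = M + (5 + W)² (B(M, W) = (5 + W)² + M = M + (5 + W)²)
(29552 + 25849)*(B(q(9, -12), 166) + 45028) = (29552 + 25849)*(((2 + 2*(-12)*9) + (5 + 166)²) + 45028) = 55401*(((2 - 216) + 171²) + 45028) = 55401*((-214 + 29241) + 45028) = 55401*(29027 + 45028) = 55401*74055 = 4102721055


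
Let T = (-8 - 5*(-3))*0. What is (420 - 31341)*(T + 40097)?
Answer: -1239839337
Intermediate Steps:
T = 0 (T = (-8 + 15)*0 = 7*0 = 0)
(420 - 31341)*(T + 40097) = (420 - 31341)*(0 + 40097) = -30921*40097 = -1239839337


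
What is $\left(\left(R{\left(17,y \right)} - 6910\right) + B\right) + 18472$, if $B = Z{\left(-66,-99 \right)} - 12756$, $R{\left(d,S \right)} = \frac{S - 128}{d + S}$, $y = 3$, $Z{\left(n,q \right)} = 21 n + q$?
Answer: $- \frac{10741}{4} \approx -2685.3$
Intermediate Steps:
$Z{\left(n,q \right)} = q + 21 n$
$R{\left(d,S \right)} = \frac{-128 + S}{S + d}$
$B = -14241$ ($B = \left(-99 + 21 \left(-66\right)\right) - 12756 = \left(-99 - 1386\right) - 12756 = -1485 - 12756 = -14241$)
$\left(\left(R{\left(17,y \right)} - 6910\right) + B\right) + 18472 = \left(\left(\frac{-128 + 3}{3 + 17} - 6910\right) - 14241\right) + 18472 = \left(\left(\frac{1}{20} \left(-125\right) - 6910\right) - 14241\right) + 18472 = \left(\left(- \frac{25}{4} - 6910\right) - 14241\right) + 18472 = \left(- \frac{27665}{4} - 14241\right) + 18472 = - \frac{84629}{4} + 18472 = - \frac{10741}{4}$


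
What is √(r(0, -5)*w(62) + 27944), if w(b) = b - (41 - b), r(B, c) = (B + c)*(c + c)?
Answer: 3*√3566 ≈ 179.15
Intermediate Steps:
r(B, c) = 2*c*(B + c) (r(B, c) = (B + c)*(2*c) = 2*c*(B + c))
w(b) = -41 + 2*b (w(b) = b + (-41 + b) = -41 + 2*b)
√(r(0, -5)*w(62) + 27944) = √((2*(-5)*(0 - 5))*(-41 + 2*62) + 27944) = √((2*(-5)*(-5))*(-41 + 124) + 27944) = √(50*83 + 27944) = √(4150 + 27944) = √32094 = 3*√3566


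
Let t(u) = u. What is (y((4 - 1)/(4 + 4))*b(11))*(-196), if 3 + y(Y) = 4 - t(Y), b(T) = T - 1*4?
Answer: -1715/2 ≈ -857.50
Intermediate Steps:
b(T) = -4 + T (b(T) = T - 4 = -4 + T)
y(Y) = 1 - Y (y(Y) = -3 + (4 - Y) = 1 - Y)
(y((4 - 1)/(4 + 4))*b(11))*(-196) = ((1 - (4 - 1)/(4 + 4))*(-4 + 11))*(-196) = ((1 - 3/8)*7)*(-196) = ((5/8)*7)*(-196) = (35/8)*(-196) = -1715/2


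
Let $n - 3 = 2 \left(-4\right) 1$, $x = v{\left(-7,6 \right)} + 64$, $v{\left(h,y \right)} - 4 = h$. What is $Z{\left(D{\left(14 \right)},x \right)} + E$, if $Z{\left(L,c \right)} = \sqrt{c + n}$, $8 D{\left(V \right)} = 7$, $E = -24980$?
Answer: $-24980 + 2 \sqrt{14} \approx -24973.0$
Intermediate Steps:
$D{\left(V \right)} = \frac{7}{8}$ ($D{\left(V \right)} = \frac{1}{8} \cdot 7 = \frac{7}{8}$)
$v{\left(h,y \right)} = 4 + h$
$x = 61$ ($x = \left(4 - 7\right) + 64 = -3 + 64 = 61$)
$n = -5$ ($n = 3 + 2 \left(-4\right) 1 = 3 - 8 = -5$)
$Z{\left(L,c \right)} = \sqrt{-5 + c}$ ($Z{\left(L,c \right)} = \sqrt{c - 5} = \sqrt{-5 + c}$)
$Z{\left(D{\left(14 \right)},x \right)} + E = \sqrt{-5 + 61} - 24980 = \sqrt{56} - 24980 = 2 \sqrt{14} - 24980 = -24980 + 2 \sqrt{14}$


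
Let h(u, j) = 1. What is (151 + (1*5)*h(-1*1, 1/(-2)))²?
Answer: 24336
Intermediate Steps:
(151 + (1*5)*h(-1*1, 1/(-2)))² = (151 + (1*5)*1)² = (151 + 5*1)² = (151 + 5)² = 156² = 24336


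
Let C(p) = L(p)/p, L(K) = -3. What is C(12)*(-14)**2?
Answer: -49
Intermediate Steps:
C(p) = -3/p
C(12)*(-14)**2 = -3/12*(-14)**2 = -3*1/12*196 = -1/4*196 = -49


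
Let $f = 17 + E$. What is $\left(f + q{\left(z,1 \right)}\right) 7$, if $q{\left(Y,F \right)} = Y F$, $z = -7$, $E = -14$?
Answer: $-28$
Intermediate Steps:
$f = 3$ ($f = 17 - 14 = 3$)
$q{\left(Y,F \right)} = F Y$
$\left(f + q{\left(z,1 \right)}\right) 7 = \left(3 + 1 \left(-7\right)\right) 7 = \left(3 - 7\right) 7 = \left(-4\right) 7 = -28$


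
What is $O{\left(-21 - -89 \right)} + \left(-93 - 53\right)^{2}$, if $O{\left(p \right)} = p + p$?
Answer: $21452$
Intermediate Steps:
$O{\left(p \right)} = 2 p$
$O{\left(-21 - -89 \right)} + \left(-93 - 53\right)^{2} = 2 \left(-21 - -89\right) + \left(-93 - 53\right)^{2} = 2 \left(-21 + 89\right) + \left(-146\right)^{2} = 2 \cdot 68 + 21316 = 136 + 21316 = 21452$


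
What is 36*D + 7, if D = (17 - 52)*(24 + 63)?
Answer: -109613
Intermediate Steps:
D = -3045 (D = -35*87 = -3045)
36*D + 7 = 36*(-3045) + 7 = -109620 + 7 = -109613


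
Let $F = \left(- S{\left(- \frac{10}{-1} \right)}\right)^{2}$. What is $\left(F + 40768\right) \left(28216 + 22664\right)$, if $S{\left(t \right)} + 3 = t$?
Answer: $2076768960$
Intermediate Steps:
$S{\left(t \right)} = -3 + t$
$F = 49$ ($F = \left(- (-3 - \frac{10}{-1})\right)^{2} = \left(- (-3 - -10)\right)^{2} = \left(- (-3 + 10)\right)^{2} = \left(\left(-1\right) 7\right)^{2} = \left(-7\right)^{2} = 49$)
$\left(F + 40768\right) \left(28216 + 22664\right) = \left(49 + 40768\right) \left(28216 + 22664\right) = 40817 \cdot 50880 = 2076768960$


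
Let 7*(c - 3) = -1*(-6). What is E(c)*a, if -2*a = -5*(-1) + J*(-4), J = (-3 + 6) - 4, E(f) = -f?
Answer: 243/14 ≈ 17.357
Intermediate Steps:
c = 27/7 (c = 3 + (-1*(-6))/7 = 3 + (⅐)*6 = 3 + 6/7 = 27/7 ≈ 3.8571)
J = -1 (J = 3 - 4 = -1)
a = -9/2 (a = -(-5*(-1) - 1*(-4))/2 = -(5 + 4)/2 = -½*9 = -9/2 ≈ -4.5000)
E(c)*a = -1*27/7*(-9/2) = -27/7*(-9/2) = 243/14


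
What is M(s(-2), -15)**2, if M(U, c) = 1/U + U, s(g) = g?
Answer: 25/4 ≈ 6.2500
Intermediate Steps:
M(U, c) = U + 1/U
M(s(-2), -15)**2 = (-2 + 1/(-2))**2 = (-2 - 1/2)**2 = (-5/2)**2 = 25/4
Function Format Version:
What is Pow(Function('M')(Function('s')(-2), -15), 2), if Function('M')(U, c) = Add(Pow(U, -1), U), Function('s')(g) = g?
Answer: Rational(25, 4) ≈ 6.2500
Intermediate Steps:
Function('M')(U, c) = Add(U, Pow(U, -1))
Pow(Function('M')(Function('s')(-2), -15), 2) = Pow(Add(-2, Pow(-2, -1)), 2) = Pow(Add(-2, Rational(-1, 2)), 2) = Pow(Rational(-5, 2), 2) = Rational(25, 4)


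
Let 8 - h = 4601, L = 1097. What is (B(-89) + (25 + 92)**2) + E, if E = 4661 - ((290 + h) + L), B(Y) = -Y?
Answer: 21645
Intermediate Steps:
h = -4593 (h = 8 - 1*4601 = 8 - 4601 = -4593)
E = 7867 (E = 4661 - ((290 - 4593) + 1097) = 4661 - (-4303 + 1097) = 4661 - 1*(-3206) = 4661 + 3206 = 7867)
(B(-89) + (25 + 92)**2) + E = (-1*(-89) + (25 + 92)**2) + 7867 = (89 + 117**2) + 7867 = (89 + 13689) + 7867 = 13778 + 7867 = 21645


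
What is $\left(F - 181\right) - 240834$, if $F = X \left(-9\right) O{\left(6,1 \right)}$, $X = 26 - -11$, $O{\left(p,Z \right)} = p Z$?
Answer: $-243013$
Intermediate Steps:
$O{\left(p,Z \right)} = Z p$
$X = 37$ ($X = 26 + 11 = 37$)
$F = -1998$ ($F = 37 \left(-9\right) 1 \cdot 6 = \left(-333\right) 6 = -1998$)
$\left(F - 181\right) - 240834 = \left(-1998 - 181\right) - 240834 = -2179 - 240834 = -243013$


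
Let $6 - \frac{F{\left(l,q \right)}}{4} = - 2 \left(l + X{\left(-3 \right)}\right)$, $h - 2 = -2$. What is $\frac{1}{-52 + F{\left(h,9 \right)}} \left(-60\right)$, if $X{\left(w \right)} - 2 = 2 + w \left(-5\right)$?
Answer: $- \frac{15}{31} \approx -0.48387$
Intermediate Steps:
$h = 0$ ($h = 2 - 2 = 0$)
$X{\left(w \right)} = 4 - 5 w$ ($X{\left(w \right)} = 2 + \left(2 + w \left(-5\right)\right) = 2 - \left(-2 + 5 w\right) = 4 - 5 w$)
$F{\left(l,q \right)} = 176 + 8 l$ ($F{\left(l,q \right)} = 24 - 4 \left(- 2 \left(l + \left(4 - -15\right)\right)\right) = 24 - 4 \left(- 2 \left(l + \left(4 + 15\right)\right)\right) = 24 - 4 \left(- 2 \left(l + 19\right)\right) = 24 - 4 \left(- 2 \left(19 + l\right)\right) = 24 - 4 \left(-38 - 2 l\right) = 24 + \left(152 + 8 l\right) = 176 + 8 l$)
$\frac{1}{-52 + F{\left(h,9 \right)}} \left(-60\right) = \frac{1}{-52 + \left(176 + 8 \cdot 0\right)} \left(-60\right) = \frac{1}{-52 + \left(176 + 0\right)} \left(-60\right) = \frac{1}{-52 + 176} \left(-60\right) = \frac{1}{124} \left(-60\right) = - \frac{15}{31}$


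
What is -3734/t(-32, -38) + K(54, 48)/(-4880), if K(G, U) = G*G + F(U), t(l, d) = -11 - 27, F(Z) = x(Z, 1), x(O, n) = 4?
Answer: 226387/2318 ≈ 97.665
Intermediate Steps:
F(Z) = 4
t(l, d) = -38
K(G, U) = 4 + G² (K(G, U) = G*G + 4 = G² + 4 = 4 + G²)
-3734/t(-32, -38) + K(54, 48)/(-4880) = -3734/(-38) + (4 + 54²)/(-4880) = -3734*(-1/38) + (4 + 2916)*(-1/4880) = 1867/19 + 2920*(-1/4880) = 1867/19 - 73/122 = 226387/2318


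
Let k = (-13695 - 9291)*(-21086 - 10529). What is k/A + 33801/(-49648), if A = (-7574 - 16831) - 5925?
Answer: -400892727145/16731376 ≈ -23961.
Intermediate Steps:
A = -30330 (A = -24405 - 5925 = -30330)
k = 726702390 (k = -22986*(-31615) = 726702390)
k/A + 33801/(-49648) = 726702390/(-30330) + 33801/(-49648) = 726702390*(-1/30330) + 33801*(-1/49648) = -8074471/337 - 33801/49648 = -400892727145/16731376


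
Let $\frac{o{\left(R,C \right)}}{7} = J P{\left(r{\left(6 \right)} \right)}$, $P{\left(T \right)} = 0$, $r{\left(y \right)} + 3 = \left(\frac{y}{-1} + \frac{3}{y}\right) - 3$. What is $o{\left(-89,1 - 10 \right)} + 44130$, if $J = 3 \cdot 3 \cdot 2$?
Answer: $44130$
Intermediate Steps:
$r{\left(y \right)} = -6 - y + \frac{3}{y}$ ($r{\left(y \right)} = -3 - \left(3 - \frac{3}{y} - \frac{y}{-1}\right) = -3 - \left(3 - \frac{3}{y} - y \left(-1\right)\right) = -3 - \left(3 + y - \frac{3}{y}\right) = -6 - y + \frac{3}{y}$)
$J = 18$ ($J = 9 \cdot 2 = 18$)
$o{\left(R,C \right)} = 0$ ($o{\left(R,C \right)} = 7 \cdot 18 \cdot 0 = 7 \cdot 0 = 0$)
$o{\left(-89,1 - 10 \right)} + 44130 = 0 + 44130 = 44130$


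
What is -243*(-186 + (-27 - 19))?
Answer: 56376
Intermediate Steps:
-243*(-186 + (-27 - 19)) = -243*(-186 - 46) = -243*(-232) = 56376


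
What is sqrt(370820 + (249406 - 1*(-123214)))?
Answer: 4*sqrt(46465) ≈ 862.23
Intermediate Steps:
sqrt(370820 + (249406 - 1*(-123214))) = sqrt(370820 + (249406 + 123214)) = sqrt(370820 + 372620) = sqrt(743440) = 4*sqrt(46465)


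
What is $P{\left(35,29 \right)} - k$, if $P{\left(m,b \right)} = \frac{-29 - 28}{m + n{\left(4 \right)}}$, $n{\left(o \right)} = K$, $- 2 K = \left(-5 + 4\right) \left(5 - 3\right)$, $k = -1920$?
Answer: $\frac{23021}{12} \approx 1918.4$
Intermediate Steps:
$K = 1$ ($K = - \frac{\left(-5 + 4\right) \left(5 - 3\right)}{2} = - \frac{\left(-1\right) 2}{2} = \left(- \frac{1}{2}\right) \left(-2\right) = 1$)
$n{\left(o \right)} = 1$
$P{\left(m,b \right)} = - \frac{57}{1 + m}$ ($P{\left(m,b \right)} = \frac{-29 - 28}{m + 1} = - \frac{57}{1 + m}$)
$P{\left(35,29 \right)} - k = - \frac{57}{1 + 35} - -1920 = - \frac{57}{36} + 1920 = \left(-57\right) \frac{1}{36} + 1920 = - \frac{19}{12} + 1920 = \frac{23021}{12}$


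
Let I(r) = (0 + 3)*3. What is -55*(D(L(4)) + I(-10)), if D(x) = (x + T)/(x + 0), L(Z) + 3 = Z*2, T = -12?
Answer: -418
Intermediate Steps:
L(Z) = -3 + 2*Z (L(Z) = -3 + Z*2 = -3 + 2*Z)
D(x) = (-12 + x)/x (D(x) = (x - 12)/(x + 0) = (-12 + x)/x)
I(r) = 9 (I(r) = 3*3 = 9)
-55*(D(L(4)) + I(-10)) = -55*((-12 + (-3 + 2*4))/(-3 + 2*4) + 9) = -55*((-12 + (-3 + 8))/(-3 + 8) + 9) = -55*((-12 + 5)/5 + 9) = -55*((⅕)*(-7) + 9) = -55*(-7/5 + 9) = -55*38/5 = -418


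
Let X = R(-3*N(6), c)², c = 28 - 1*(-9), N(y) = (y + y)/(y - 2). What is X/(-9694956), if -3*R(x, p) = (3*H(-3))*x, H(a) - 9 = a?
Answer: -243/807913 ≈ -0.00030077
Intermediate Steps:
N(y) = 2*y/(-2 + y) (N(y) = (2*y)/(-2 + y) = 2*y/(-2 + y))
H(a) = 9 + a
c = 37 (c = 28 + 9 = 37)
R(x, p) = -6*x (R(x, p) = -3*(9 - 3)*x/3 = -3*6*x/3 = -6*x)
X = 2916 (X = (-(-18)*2*6/(-2 + 6))² = (-(-18)*2*6/4)² = (-(-18)*2*6*(¼))² = (-(-18)*3)² = (-6*(-9))² = 54² = 2916)
X/(-9694956) = 2916/(-9694956) = 2916*(-1/9694956) = -243/807913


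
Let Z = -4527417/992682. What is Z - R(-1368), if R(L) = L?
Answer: 451153853/330894 ≈ 1363.4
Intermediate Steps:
Z = -1509139/330894 (Z = -4527417*1/992682 = -1509139/330894 ≈ -4.5608)
Z - R(-1368) = -1509139/330894 - 1*(-1368) = -1509139/330894 + 1368 = 451153853/330894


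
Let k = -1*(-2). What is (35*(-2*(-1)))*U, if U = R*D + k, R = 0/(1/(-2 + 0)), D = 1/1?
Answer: 140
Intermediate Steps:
D = 1
R = 0 (R = 0/(1/(-2)) = 0/(-½) = 0*(-2) = 0)
k = 2
U = 2 (U = 0*1 + 2 = 0 + 2 = 2)
(35*(-2*(-1)))*U = (35*(-2*(-1)))*2 = (35*2)*2 = 70*2 = 140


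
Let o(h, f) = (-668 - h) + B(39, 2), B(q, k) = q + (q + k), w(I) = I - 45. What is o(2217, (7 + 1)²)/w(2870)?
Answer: -561/565 ≈ -0.99292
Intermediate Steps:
w(I) = -45 + I
B(q, k) = k + 2*q (B(q, k) = q + (k + q) = k + 2*q)
o(h, f) = -588 - h (o(h, f) = (-668 - h) + (2 + 2*39) = (-668 - h) + (2 + 78) = (-668 - h) + 80 = -588 - h)
o(2217, (7 + 1)²)/w(2870) = (-588 - 1*2217)/(-45 + 2870) = (-588 - 2217)/2825 = -2805*1/2825 = -561/565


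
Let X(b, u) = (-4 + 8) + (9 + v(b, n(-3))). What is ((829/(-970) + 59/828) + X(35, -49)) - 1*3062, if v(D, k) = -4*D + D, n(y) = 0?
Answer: -1266897911/401580 ≈ -3154.8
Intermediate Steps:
v(D, k) = -3*D
X(b, u) = 13 - 3*b (X(b, u) = (-4 + 8) + (9 - 3*b) = 4 + (9 - 3*b) = 13 - 3*b)
((829/(-970) + 59/828) + X(35, -49)) - 1*3062 = ((829/(-970) + 59/828) + (13 - 3*35)) - 1*3062 = ((829*(-1/970) + 59*(1/828)) + (13 - 105)) - 3062 = ((-829/970 + 59/828) - 92) - 3062 = (-314591/401580 - 92) - 3062 = -37259951/401580 - 3062 = -1266897911/401580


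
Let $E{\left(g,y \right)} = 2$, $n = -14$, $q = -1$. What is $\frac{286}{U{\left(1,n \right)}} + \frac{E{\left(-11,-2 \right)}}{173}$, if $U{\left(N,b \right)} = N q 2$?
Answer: $- \frac{24737}{173} \approx -142.99$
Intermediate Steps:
$U{\left(N,b \right)} = - 2 N$ ($U{\left(N,b \right)} = N \left(-1\right) 2 = - N 2 = - 2 N$)
$\frac{286}{U{\left(1,n \right)}} + \frac{E{\left(-11,-2 \right)}}{173} = \frac{286}{\left(-2\right) 1} + \frac{2}{173} = \frac{286}{-2} + 2 \cdot \frac{1}{173} = 286 \left(- \frac{1}{2}\right) + \frac{2}{173} = -143 + \frac{2}{173} = - \frac{24737}{173}$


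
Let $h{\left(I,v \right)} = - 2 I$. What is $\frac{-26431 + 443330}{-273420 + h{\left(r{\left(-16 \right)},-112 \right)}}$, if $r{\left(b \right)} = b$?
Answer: $- \frac{416899}{273388} \approx -1.5249$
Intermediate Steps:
$\frac{-26431 + 443330}{-273420 + h{\left(r{\left(-16 \right)},-112 \right)}} = \frac{-26431 + 443330}{-273420 - -32} = \frac{416899}{-273420 + 32} = \frac{416899}{-273388} = 416899 \left(- \frac{1}{273388}\right) = - \frac{416899}{273388}$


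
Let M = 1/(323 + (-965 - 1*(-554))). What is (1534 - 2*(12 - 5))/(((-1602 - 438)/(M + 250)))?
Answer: -139327/748 ≈ -186.27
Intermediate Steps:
M = -1/88 (M = 1/(323 + (-965 + 554)) = 1/(323 - 411) = 1/(-88) = -1/88 ≈ -0.011364)
(1534 - 2*(12 - 5))/(((-1602 - 438)/(M + 250))) = (1534 - 2*(12 - 5))/(((-1602 - 438)/(-1/88 + 250))) = (1534 - 2*7)/((-2040/21999/88)) = (1534 - 14)/((-2040*88/21999)) = 1520/(-59840/7333) = 1520*(-7333/59840) = -139327/748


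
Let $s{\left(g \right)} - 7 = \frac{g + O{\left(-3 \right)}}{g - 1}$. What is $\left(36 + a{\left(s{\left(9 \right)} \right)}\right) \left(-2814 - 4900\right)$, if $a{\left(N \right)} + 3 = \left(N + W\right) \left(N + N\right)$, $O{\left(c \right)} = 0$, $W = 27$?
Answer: $- \frac{74521097}{16} \approx -4.6576 \cdot 10^{6}$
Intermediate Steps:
$s{\left(g \right)} = 7 + \frac{g}{-1 + g}$ ($s{\left(g \right)} = 7 + \frac{g + 0}{g - 1} = 7 + \frac{g}{-1 + g}$)
$a{\left(N \right)} = -3 + 2 N \left(27 + N\right)$ ($a{\left(N \right)} = -3 + \left(N + 27\right) \left(N + N\right) = -3 + \left(27 + N\right) 2 N = -3 + 2 N \left(27 + N\right)$)
$\left(36 + a{\left(s{\left(9 \right)} \right)}\right) \left(-2814 - 4900\right) = \left(36 + \left(-3 + 2 \left(\frac{-7 + 8 \cdot 9}{-1 + 9}\right)^{2} + 54 \frac{-7 + 8 \cdot 9}{-1 + 9}\right)\right) \left(-2814 - 4900\right) = \left(36 + \left(-3 + 2 \left(\frac{-7 + 72}{8}\right)^{2} + 54 \frac{-7 + 72}{8}\right)\right) \left(-7714\right) = \left(36 + \left(-3 + 2 \left(\frac{1}{8} \cdot 65\right)^{2} + 54 \cdot \frac{1}{8} \cdot 65\right)\right) \left(-7714\right) = \left(36 + \left(-3 + 2 \left(\frac{65}{8}\right)^{2} + 54 \cdot \frac{65}{8}\right)\right) \left(-7714\right) = \left(36 + \left(-3 + 2 \cdot \frac{4225}{64} + \frac{1755}{4}\right)\right) \left(-7714\right) = \left(36 + \left(-3 + \frac{4225}{32} + \frac{1755}{4}\right)\right) \left(-7714\right) = \left(36 + \frac{18169}{32}\right) \left(-7714\right) = \frac{19321}{32} \left(-7714\right) = - \frac{74521097}{16}$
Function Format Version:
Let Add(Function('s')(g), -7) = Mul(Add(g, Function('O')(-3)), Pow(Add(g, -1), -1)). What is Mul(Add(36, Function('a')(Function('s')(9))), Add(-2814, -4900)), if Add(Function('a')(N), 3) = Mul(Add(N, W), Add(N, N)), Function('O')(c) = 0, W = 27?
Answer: Rational(-74521097, 16) ≈ -4.6576e+6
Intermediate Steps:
Function('s')(g) = Add(7, Mul(g, Pow(Add(-1, g), -1))) (Function('s')(g) = Add(7, Mul(Add(g, 0), Pow(Add(g, -1), -1))) = Add(7, Mul(g, Pow(Add(-1, g), -1))))
Function('a')(N) = Add(-3, Mul(2, N, Add(27, N))) (Function('a')(N) = Add(-3, Mul(Add(N, 27), Add(N, N))) = Add(-3, Mul(Add(27, N), Mul(2, N))) = Add(-3, Mul(2, N, Add(27, N))))
Mul(Add(36, Function('a')(Function('s')(9))), Add(-2814, -4900)) = Mul(Add(36, Add(-3, Mul(2, Pow(Mul(Pow(Add(-1, 9), -1), Add(-7, Mul(8, 9))), 2)), Mul(54, Mul(Pow(Add(-1, 9), -1), Add(-7, Mul(8, 9)))))), Add(-2814, -4900)) = Mul(Add(36, Add(-3, Mul(2, Pow(Mul(Pow(8, -1), Add(-7, 72)), 2)), Mul(54, Mul(Pow(8, -1), Add(-7, 72))))), -7714) = Mul(Add(36, Add(-3, Mul(2, Pow(Mul(Rational(1, 8), 65), 2)), Mul(54, Mul(Rational(1, 8), 65)))), -7714) = Mul(Add(36, Add(-3, Mul(2, Pow(Rational(65, 8), 2)), Mul(54, Rational(65, 8)))), -7714) = Mul(Add(36, Add(-3, Mul(2, Rational(4225, 64)), Rational(1755, 4))), -7714) = Mul(Add(36, Add(-3, Rational(4225, 32), Rational(1755, 4))), -7714) = Mul(Add(36, Rational(18169, 32)), -7714) = Mul(Rational(19321, 32), -7714) = Rational(-74521097, 16)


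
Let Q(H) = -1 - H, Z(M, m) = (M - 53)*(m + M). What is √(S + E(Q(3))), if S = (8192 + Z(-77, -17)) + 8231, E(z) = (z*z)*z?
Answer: √28579 ≈ 169.05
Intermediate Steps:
Z(M, m) = (-53 + M)*(M + m)
E(z) = z³ (E(z) = z²*z = z³)
S = 28643 (S = (8192 + ((-77)² - 53*(-77) - 53*(-17) - 77*(-17))) + 8231 = (8192 + (5929 + 4081 + 901 + 1309)) + 8231 = (8192 + 12220) + 8231 = 20412 + 8231 = 28643)
√(S + E(Q(3))) = √(28643 + (-1 - 1*3)³) = √(28643 + (-1 - 3)³) = √(28643 + (-4)³) = √(28643 - 64) = √28579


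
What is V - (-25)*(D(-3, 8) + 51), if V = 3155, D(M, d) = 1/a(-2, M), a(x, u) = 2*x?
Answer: 17695/4 ≈ 4423.8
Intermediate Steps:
D(M, d) = -1/4 (D(M, d) = 1/(2*(-2)) = 1/(-4) = -1/4)
V - (-25)*(D(-3, 8) + 51) = 3155 - (-25)*(-1/4 + 51) = 3155 - (-25)*203/4 = 3155 - 1*(-5075/4) = 3155 + 5075/4 = 17695/4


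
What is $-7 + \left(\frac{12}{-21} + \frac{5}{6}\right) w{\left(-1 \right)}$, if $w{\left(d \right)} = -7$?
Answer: $- \frac{53}{6} \approx -8.8333$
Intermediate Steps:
$-7 + \left(\frac{12}{-21} + \frac{5}{6}\right) w{\left(-1 \right)} = -7 + \left(\frac{12}{-21} + \frac{5}{6}\right) \left(-7\right) = -7 + \left(12 \left(- \frac{1}{21}\right) + 5 \cdot \frac{1}{6}\right) \left(-7\right) = -7 + \left(- \frac{4}{7} + \frac{5}{6}\right) \left(-7\right) = -7 + \frac{11}{42} \left(-7\right) = -7 - \frac{11}{6} = - \frac{53}{6}$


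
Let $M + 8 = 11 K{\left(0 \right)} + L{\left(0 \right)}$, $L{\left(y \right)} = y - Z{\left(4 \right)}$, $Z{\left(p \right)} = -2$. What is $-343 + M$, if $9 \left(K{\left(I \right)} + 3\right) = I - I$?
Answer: $-382$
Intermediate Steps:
$L{\left(y \right)} = 2 + y$ ($L{\left(y \right)} = y - -2 = y + 2 = 2 + y$)
$K{\left(I \right)} = -3$ ($K{\left(I \right)} = -3 + \frac{I - I}{9} = -3 + \frac{1}{9} \cdot 0 = -3 + 0 = -3$)
$M = -39$ ($M = -8 + \left(11 \left(-3\right) + \left(2 + 0\right)\right) = -8 + \left(-33 + 2\right) = -8 - 31 = -39$)
$-343 + M = -343 - 39 = -382$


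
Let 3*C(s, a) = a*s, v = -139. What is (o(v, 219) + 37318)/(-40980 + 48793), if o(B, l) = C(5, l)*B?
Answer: -13417/7813 ≈ -1.7173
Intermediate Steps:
C(s, a) = a*s/3 (C(s, a) = (a*s)/3 = a*s/3)
o(B, l) = 5*B*l/3 (o(B, l) = ((⅓)*l*5)*B = (5*l/3)*B = 5*B*l/3)
(o(v, 219) + 37318)/(-40980 + 48793) = ((5/3)*(-139)*219 + 37318)/(-40980 + 48793) = (-50735 + 37318)/7813 = -13417*1/7813 = -13417/7813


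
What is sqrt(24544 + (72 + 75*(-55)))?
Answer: sqrt(20491) ≈ 143.15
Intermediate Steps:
sqrt(24544 + (72 + 75*(-55))) = sqrt(24544 + (72 - 4125)) = sqrt(24544 - 4053) = sqrt(20491)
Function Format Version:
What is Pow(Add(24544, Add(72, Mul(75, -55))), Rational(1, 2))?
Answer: Pow(20491, Rational(1, 2)) ≈ 143.15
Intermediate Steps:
Pow(Add(24544, Add(72, Mul(75, -55))), Rational(1, 2)) = Pow(Add(24544, Add(72, -4125)), Rational(1, 2)) = Pow(Add(24544, -4053), Rational(1, 2)) = Pow(20491, Rational(1, 2))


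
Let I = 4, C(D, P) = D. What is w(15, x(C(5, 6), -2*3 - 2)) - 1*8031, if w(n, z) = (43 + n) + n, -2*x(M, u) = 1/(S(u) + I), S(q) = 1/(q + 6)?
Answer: -7958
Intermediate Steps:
S(q) = 1/(6 + q)
x(M, u) = -1/(2*(4 + 1/(6 + u))) (x(M, u) = -1/(2*(1/(6 + u) + 4)) = -1/(2*(4 + 1/(6 + u))))
w(n, z) = 43 + 2*n
w(15, x(C(5, 6), -2*3 - 2)) - 1*8031 = (43 + 2*15) - 1*8031 = (43 + 30) - 8031 = 73 - 8031 = -7958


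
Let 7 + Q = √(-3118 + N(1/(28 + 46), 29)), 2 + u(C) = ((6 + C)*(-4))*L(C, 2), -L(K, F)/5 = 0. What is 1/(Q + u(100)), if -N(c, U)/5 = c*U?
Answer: -74/26319 - I*√1898322/78957 ≈ -0.0028117 - 0.01745*I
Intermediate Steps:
L(K, F) = 0 (L(K, F) = -5*0 = 0)
N(c, U) = -5*U*c (N(c, U) = -5*c*U = -5*U*c)
u(C) = -2 (u(C) = -2 + ((6 + C)*(-4))*0 = -2 + (-24 - 4*C)*0 = -2 + 0 = -2)
Q = -7 + 3*I*√1898322/74 (Q = -7 + √(-3118 - 5*29/(28 + 46)) = -7 + √(-3118 - 5*29/74) = -7 + √(-3118 - 5*29*1/74) = -7 + √(-3118 - 145/74) = -7 + √(-230877/74) = -7 + 3*I*√1898322/74 ≈ -7.0 + 55.857*I)
1/(Q + u(100)) = 1/((-7 + 3*I*√1898322/74) - 2) = 1/(-9 + 3*I*√1898322/74)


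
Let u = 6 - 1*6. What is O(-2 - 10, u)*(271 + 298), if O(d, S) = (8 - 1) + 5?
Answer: 6828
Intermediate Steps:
u = 0 (u = 6 - 6 = 0)
O(d, S) = 12 (O(d, S) = 7 + 5 = 12)
O(-2 - 10, u)*(271 + 298) = 12*(271 + 298) = 12*569 = 6828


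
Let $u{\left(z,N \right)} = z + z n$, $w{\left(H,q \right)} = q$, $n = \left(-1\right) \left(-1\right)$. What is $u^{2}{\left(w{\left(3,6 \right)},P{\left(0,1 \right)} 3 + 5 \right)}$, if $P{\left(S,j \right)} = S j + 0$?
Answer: $144$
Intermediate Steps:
$n = 1$
$P{\left(S,j \right)} = S j$
$u{\left(z,N \right)} = 2 z$ ($u{\left(z,N \right)} = z + z 1 = z + z = 2 z$)
$u^{2}{\left(w{\left(3,6 \right)},P{\left(0,1 \right)} 3 + 5 \right)} = \left(2 \cdot 6\right)^{2} = 12^{2} = 144$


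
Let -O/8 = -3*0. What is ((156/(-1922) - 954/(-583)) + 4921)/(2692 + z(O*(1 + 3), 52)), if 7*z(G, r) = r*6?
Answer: 364254317/202498076 ≈ 1.7988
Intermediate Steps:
O = 0 (O = -(-24)*0 = -8*0 = 0)
z(G, r) = 6*r/7 (z(G, r) = (r*6)/7 = (6*r)/7 = 6*r/7)
((156/(-1922) - 954/(-583)) + 4921)/(2692 + z(O*(1 + 3), 52)) = ((156/(-1922) - 954/(-583)) + 4921)/(2692 + (6/7)*52) = ((156*(-1/1922) - 954*(-1/583)) + 4921)/(2692 + 312/7) = ((-78/961 + 18/11) + 4921)/(19156/7) = (16440/10571 + 4921)*(7/19156) = (52036331/10571)*(7/19156) = 364254317/202498076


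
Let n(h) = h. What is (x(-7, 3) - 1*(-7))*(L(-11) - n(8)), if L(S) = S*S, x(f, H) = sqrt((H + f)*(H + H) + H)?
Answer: 791 + 113*I*sqrt(21) ≈ 791.0 + 517.83*I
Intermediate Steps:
x(f, H) = sqrt(H + 2*H*(H + f)) (x(f, H) = sqrt((H + f)*(2*H) + H) = sqrt(2*H*(H + f) + H) = sqrt(H + 2*H*(H + f)))
L(S) = S**2
(x(-7, 3) - 1*(-7))*(L(-11) - n(8)) = (sqrt(3*(1 + 2*3 + 2*(-7))) - 1*(-7))*((-11)**2 - 1*8) = (sqrt(3*(1 + 6 - 14)) + 7)*(121 - 8) = (sqrt(3*(-7)) + 7)*113 = (sqrt(-21) + 7)*113 = (I*sqrt(21) + 7)*113 = (7 + I*sqrt(21))*113 = 791 + 113*I*sqrt(21)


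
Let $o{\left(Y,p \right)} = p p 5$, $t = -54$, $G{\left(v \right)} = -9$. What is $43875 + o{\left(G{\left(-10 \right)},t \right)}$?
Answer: $58455$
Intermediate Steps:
$o{\left(Y,p \right)} = 5 p^{2}$ ($o{\left(Y,p \right)} = p^{2} \cdot 5 = 5 p^{2}$)
$43875 + o{\left(G{\left(-10 \right)},t \right)} = 43875 + 5 \left(-54\right)^{2} = 43875 + 5 \cdot 2916 = 43875 + 14580 = 58455$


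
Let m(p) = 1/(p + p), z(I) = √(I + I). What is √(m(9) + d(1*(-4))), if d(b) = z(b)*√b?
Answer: √(2 - 144*√2)/6 ≈ 2.3667*I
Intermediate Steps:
z(I) = √2*√I (z(I) = √(2*I) = √2*√I)
m(p) = 1/(2*p)
d(b) = b*√2 (d(b) = (√2*√b)*√b = b*√2)
√(m(9) + d(1*(-4))) = √((½)/9 + (1*(-4))*√2) = √((½)*(⅑) - 4*√2) = √(1/18 - 4*√2)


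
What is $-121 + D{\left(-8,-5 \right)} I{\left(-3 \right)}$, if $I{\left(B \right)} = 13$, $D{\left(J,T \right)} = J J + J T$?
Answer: $1231$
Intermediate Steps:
$D{\left(J,T \right)} = J^{2} + J T$
$-121 + D{\left(-8,-5 \right)} I{\left(-3 \right)} = -121 + - 8 \left(-8 - 5\right) 13 = -121 + \left(-8\right) \left(-13\right) 13 = -121 + 104 \cdot 13 = -121 + 1352 = 1231$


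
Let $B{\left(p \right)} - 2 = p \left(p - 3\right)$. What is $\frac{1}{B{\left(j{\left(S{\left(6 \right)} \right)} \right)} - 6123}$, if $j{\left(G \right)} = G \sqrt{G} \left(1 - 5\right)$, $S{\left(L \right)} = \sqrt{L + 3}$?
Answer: $- \frac{5689}{32360833} - \frac{36 \sqrt{3}}{32360833} \approx -0.00017773$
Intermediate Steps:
$S{\left(L \right)} = \sqrt{3 + L}$
$j{\left(G \right)} = - 4 G^{\frac{3}{2}}$ ($j{\left(G \right)} = G^{\frac{3}{2}} \left(-4\right) = - 4 G^{\frac{3}{2}}$)
$B{\left(p \right)} = 2 + p \left(-3 + p\right)$ ($B{\left(p \right)} = 2 + p \left(p - 3\right) = 2 + p \left(-3 + p\right)$)
$\frac{1}{B{\left(j{\left(S{\left(6 \right)} \right)} \right)} - 6123} = \frac{1}{\left(2 + \left(- 4 \left(\sqrt{3 + 6}\right)^{\frac{3}{2}}\right)^{2} - 3 \left(- 4 \left(\sqrt{3 + 6}\right)^{\frac{3}{2}}\right)\right) - 6123} = \frac{1}{\left(2 + \left(- 4 \left(\sqrt{9}\right)^{\frac{3}{2}}\right)^{2} - 3 \left(- 4 \left(\sqrt{9}\right)^{\frac{3}{2}}\right)\right) - 6123} = \frac{1}{\left(2 + \left(- 4 \cdot 3^{\frac{3}{2}}\right)^{2} - 3 \left(- 4 \cdot 3^{\frac{3}{2}}\right)\right) - 6123} = \frac{1}{\left(2 + \left(- 4 \cdot 3 \sqrt{3}\right)^{2} - 3 \left(- 4 \cdot 3 \sqrt{3}\right)\right) - 6123} = \frac{1}{\left(2 + \left(- 12 \sqrt{3}\right)^{2} - 3 \left(- 12 \sqrt{3}\right)\right) - 6123} = \frac{1}{\left(2 + 432 + 36 \sqrt{3}\right) - 6123} = \frac{1}{\left(434 + 36 \sqrt{3}\right) - 6123} = \frac{1}{-5689 + 36 \sqrt{3}}$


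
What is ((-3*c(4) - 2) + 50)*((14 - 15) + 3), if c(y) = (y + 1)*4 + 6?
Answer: -60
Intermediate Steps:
c(y) = 10 + 4*y (c(y) = (1 + y)*4 + 6 = (4 + 4*y) + 6 = 10 + 4*y)
((-3*c(4) - 2) + 50)*((14 - 15) + 3) = ((-3*(10 + 4*4) - 2) + 50)*((14 - 15) + 3) = ((-3*(10 + 16) - 2) + 50)*(-1 + 3) = ((-3*26 - 2) + 50)*2 = ((-78 - 2) + 50)*2 = (-80 + 50)*2 = -30*2 = -60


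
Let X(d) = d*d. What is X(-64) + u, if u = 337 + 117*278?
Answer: 36959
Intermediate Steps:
u = 32863 (u = 337 + 32526 = 32863)
X(d) = d²
X(-64) + u = (-64)² + 32863 = 4096 + 32863 = 36959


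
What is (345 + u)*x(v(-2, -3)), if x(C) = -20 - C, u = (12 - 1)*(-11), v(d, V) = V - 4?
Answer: -2912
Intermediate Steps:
v(d, V) = -4 + V
u = -121 (u = 11*(-11) = -121)
(345 + u)*x(v(-2, -3)) = (345 - 121)*(-20 - (-4 - 3)) = 224*(-20 - 1*(-7)) = 224*(-20 + 7) = 224*(-13) = -2912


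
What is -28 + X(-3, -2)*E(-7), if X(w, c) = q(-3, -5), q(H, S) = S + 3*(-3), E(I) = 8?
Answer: -140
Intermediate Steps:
q(H, S) = -9 + S (q(H, S) = S - 9 = -9 + S)
X(w, c) = -14 (X(w, c) = -9 - 5 = -14)
-28 + X(-3, -2)*E(-7) = -28 - 14*8 = -28 - 112 = -140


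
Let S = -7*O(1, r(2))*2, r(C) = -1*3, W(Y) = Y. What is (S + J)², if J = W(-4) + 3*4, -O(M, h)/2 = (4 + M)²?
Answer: 501264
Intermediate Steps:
r(C) = -3
O(M, h) = -2*(4 + M)²
S = 700 (S = -(-14)*(4 + 1)²*2 = -(-14)*5²*2 = -(-14)*25*2 = -7*(-50)*2 = 350*2 = 700)
J = 8 (J = -4 + 3*4 = -4 + 12 = 8)
(S + J)² = (700 + 8)² = 708² = 501264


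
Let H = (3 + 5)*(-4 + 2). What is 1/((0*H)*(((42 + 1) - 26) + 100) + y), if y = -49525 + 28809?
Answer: -1/20716 ≈ -4.8272e-5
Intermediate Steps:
y = -20716
H = -16 (H = 8*(-2) = -16)
1/((0*H)*(((42 + 1) - 26) + 100) + y) = 1/((0*(-16))*(((42 + 1) - 26) + 100) - 20716) = 1/(0*((43 - 26) + 100) - 20716) = 1/(0*(17 + 100) - 20716) = 1/(0*117 - 20716) = 1/(0 - 20716) = 1/(-20716) = -1/20716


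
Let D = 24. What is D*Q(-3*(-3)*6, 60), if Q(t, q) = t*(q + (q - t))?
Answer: 85536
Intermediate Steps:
Q(t, q) = t*(-t + 2*q)
D*Q(-3*(-3)*6, 60) = 24*((-3*(-3)*6)*(-(-3*(-3))*6 + 2*60)) = 24*((9*6)*(-9*6 + 120)) = 24*(54*(-1*54 + 120)) = 24*(54*(-54 + 120)) = 24*(54*66) = 24*3564 = 85536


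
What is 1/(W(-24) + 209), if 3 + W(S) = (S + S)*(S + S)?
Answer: 1/2510 ≈ 0.00039841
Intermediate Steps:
W(S) = -3 + 4*S**2 (W(S) = -3 + (S + S)*(S + S) = -3 + (2*S)*(2*S) = -3 + 4*S**2)
1/(W(-24) + 209) = 1/((-3 + 4*(-24)**2) + 209) = 1/((-3 + 4*576) + 209) = 1/((-3 + 2304) + 209) = 1/(2301 + 209) = 1/2510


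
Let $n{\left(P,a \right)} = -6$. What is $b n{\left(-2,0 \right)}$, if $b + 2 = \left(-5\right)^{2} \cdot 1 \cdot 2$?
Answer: $-288$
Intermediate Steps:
$b = 48$ ($b = -2 + \left(-5\right)^{2} \cdot 1 \cdot 2 = -2 + 25 \cdot 1 \cdot 2 = -2 + 25 \cdot 2 = -2 + 50 = 48$)
$b n{\left(-2,0 \right)} = 48 \left(-6\right) = -288$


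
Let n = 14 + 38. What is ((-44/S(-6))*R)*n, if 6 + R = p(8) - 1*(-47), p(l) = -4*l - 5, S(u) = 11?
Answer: -832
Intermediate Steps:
p(l) = -5 - 4*l
n = 52
R = 4 (R = -6 + ((-5 - 4*8) - 1*(-47)) = -6 + ((-5 - 32) + 47) = -6 + (-37 + 47) = -6 + 10 = 4)
((-44/S(-6))*R)*n = (-44/11*4)*52 = (-44*1/11*4)*52 = -4*4*52 = -16*52 = -832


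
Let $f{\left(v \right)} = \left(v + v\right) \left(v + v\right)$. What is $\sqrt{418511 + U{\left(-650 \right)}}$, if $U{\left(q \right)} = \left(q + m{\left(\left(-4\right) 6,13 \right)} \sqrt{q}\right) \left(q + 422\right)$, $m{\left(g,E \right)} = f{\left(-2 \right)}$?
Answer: $\sqrt{566711 - 18240 i \sqrt{26}} \approx 755.32 - 61.568 i$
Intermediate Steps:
$f{\left(v \right)} = 4 v^{2}$ ($f{\left(v \right)} = 2 v 2 v = 4 v^{2}$)
$m{\left(g,E \right)} = 16$ ($m{\left(g,E \right)} = 4 \left(-2\right)^{2} = 4 \cdot 4 = 16$)
$U{\left(q \right)} = \left(422 + q\right) \left(q + 16 \sqrt{q}\right)$ ($U{\left(q \right)} = \left(q + 16 \sqrt{q}\right) \left(q + 422\right) = \left(q + 16 \sqrt{q}\right) \left(422 + q\right) = \left(422 + q\right) \left(q + 16 \sqrt{q}\right)$)
$\sqrt{418511 + U{\left(-650 \right)}} = \sqrt{418511 + \left(\left(-650\right)^{2} + 16 \left(-650\right)^{\frac{3}{2}} + 422 \left(-650\right) + 6752 \sqrt{-650}\right)} = \sqrt{418511 + \left(422500 + 16 \left(- 3250 i \sqrt{26}\right) - 274300 + 6752 \cdot 5 i \sqrt{26}\right)} = \sqrt{418511 + \left(422500 - 52000 i \sqrt{26} - 274300 + 33760 i \sqrt{26}\right)} = \sqrt{418511 + \left(148200 - 18240 i \sqrt{26}\right)} = \sqrt{566711 - 18240 i \sqrt{26}}$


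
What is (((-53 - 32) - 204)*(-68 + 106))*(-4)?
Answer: 43928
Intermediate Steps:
(((-53 - 32) - 204)*(-68 + 106))*(-4) = ((-85 - 204)*38)*(-4) = -289*38*(-4) = -10982*(-4) = 43928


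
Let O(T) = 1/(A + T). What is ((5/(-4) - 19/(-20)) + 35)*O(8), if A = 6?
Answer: 347/140 ≈ 2.4786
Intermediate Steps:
O(T) = 1/(6 + T)
((5/(-4) - 19/(-20)) + 35)*O(8) = ((5/(-4) - 19/(-20)) + 35)/(6 + 8) = ((5*(-1/4) - 19*(-1/20)) + 35)/14 = ((-5/4 + 19/20) + 35)*(1/14) = (-3/10 + 35)*(1/14) = (347/10)*(1/14) = 347/140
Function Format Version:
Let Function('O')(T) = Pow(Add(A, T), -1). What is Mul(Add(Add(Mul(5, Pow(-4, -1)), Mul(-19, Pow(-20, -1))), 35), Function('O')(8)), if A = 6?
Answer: Rational(347, 140) ≈ 2.4786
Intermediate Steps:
Function('O')(T) = Pow(Add(6, T), -1)
Mul(Add(Add(Mul(5, Pow(-4, -1)), Mul(-19, Pow(-20, -1))), 35), Function('O')(8)) = Mul(Add(Add(Mul(5, Pow(-4, -1)), Mul(-19, Pow(-20, -1))), 35), Pow(Add(6, 8), -1)) = Mul(Add(Add(Mul(5, Rational(-1, 4)), Mul(-19, Rational(-1, 20))), 35), Pow(14, -1)) = Mul(Add(Add(Rational(-5, 4), Rational(19, 20)), 35), Rational(1, 14)) = Mul(Add(Rational(-3, 10), 35), Rational(1, 14)) = Mul(Rational(347, 10), Rational(1, 14)) = Rational(347, 140)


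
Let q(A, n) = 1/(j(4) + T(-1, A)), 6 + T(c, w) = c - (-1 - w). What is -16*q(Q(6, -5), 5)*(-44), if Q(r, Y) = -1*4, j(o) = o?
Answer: -352/3 ≈ -117.33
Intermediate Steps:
Q(r, Y) = -4
T(c, w) = -5 + c + w (T(c, w) = -6 + (c - (-1 - w)) = -6 + (c + (1 + w)) = -6 + (1 + c + w) = -5 + c + w)
q(A, n) = 1/(-2 + A) (q(A, n) = 1/(4 + (-5 - 1 + A)) = 1/(4 + (-6 + A)) = 1/(-2 + A))
-16*q(Q(6, -5), 5)*(-44) = -16/(-2 - 4)*(-44) = -16/(-6)*(-44) = -16*(-⅙)*(-44) = (8/3)*(-44) = -352/3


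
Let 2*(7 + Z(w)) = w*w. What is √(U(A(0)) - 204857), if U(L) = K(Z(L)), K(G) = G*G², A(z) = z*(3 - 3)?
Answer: 60*I*√57 ≈ 452.99*I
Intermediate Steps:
Z(w) = -7 + w²/2 (Z(w) = -7 + (w*w)/2 = -7 + w²/2)
A(z) = 0 (A(z) = z*0 = 0)
K(G) = G³
U(L) = (-7 + L²/2)³
√(U(A(0)) - 204857) = √((-14 + 0²)³/8 - 204857) = √((-14 + 0)³/8 - 204857) = √((⅛)*(-14)³ - 204857) = √((⅛)*(-2744) - 204857) = √(-343 - 204857) = √(-205200) = 60*I*√57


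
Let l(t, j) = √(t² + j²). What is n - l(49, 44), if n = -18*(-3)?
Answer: 54 - √4337 ≈ -11.856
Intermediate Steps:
n = 54
l(t, j) = √(j² + t²)
n - l(49, 44) = 54 - √(44² + 49²) = 54 - √(1936 + 2401) = 54 - √4337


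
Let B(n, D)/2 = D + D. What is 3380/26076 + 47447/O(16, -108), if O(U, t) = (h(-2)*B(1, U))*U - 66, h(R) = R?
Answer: -307520663/13781166 ≈ -22.315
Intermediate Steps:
B(n, D) = 4*D (B(n, D) = 2*(D + D) = 2*(2*D) = 4*D)
O(U, t) = -66 - 8*U**2 (O(U, t) = (-8*U)*U - 66 = -8*U**2 - 66 = -66 - 8*U**2)
3380/26076 + 47447/O(16, -108) = 3380/26076 + 47447/(-66 - 8*16**2) = 3380*(1/26076) + 47447/(-66 - 8*256) = 845/6519 + 47447/(-66 - 2048) = 845/6519 + 47447/(-2114) = 845/6519 + 47447*(-1/2114) = 845/6519 - 47447/2114 = -307520663/13781166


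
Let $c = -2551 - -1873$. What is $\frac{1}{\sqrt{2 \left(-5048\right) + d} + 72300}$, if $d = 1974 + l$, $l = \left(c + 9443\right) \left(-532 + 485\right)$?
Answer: $\frac{72300}{5227710077} - \frac{7 i \sqrt{8573}}{5227710077} \approx 1.383 \cdot 10^{-5} - 1.2398 \cdot 10^{-7} i$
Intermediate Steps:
$c = -678$ ($c = -2551 + 1873 = -678$)
$l = -411955$ ($l = \left(-678 + 9443\right) \left(-532 + 485\right) = 8765 \left(-47\right) = -411955$)
$d = -409981$ ($d = 1974 - 411955 = -409981$)
$\frac{1}{\sqrt{2 \left(-5048\right) + d} + 72300} = \frac{1}{\sqrt{2 \left(-5048\right) - 409981} + 72300} = \frac{1}{\sqrt{-10096 - 409981} + 72300} = \frac{1}{\sqrt{-420077} + 72300} = \frac{1}{7 i \sqrt{8573} + 72300} = \frac{1}{72300 + 7 i \sqrt{8573}}$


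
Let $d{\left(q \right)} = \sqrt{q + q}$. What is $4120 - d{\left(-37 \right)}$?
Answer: $4120 - i \sqrt{74} \approx 4120.0 - 8.6023 i$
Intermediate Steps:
$d{\left(q \right)} = \sqrt{2} \sqrt{q}$ ($d{\left(q \right)} = \sqrt{2 q} = \sqrt{2} \sqrt{q}$)
$4120 - d{\left(-37 \right)} = 4120 - \sqrt{2} \sqrt{-37} = 4120 - \sqrt{2} i \sqrt{37} = 4120 - i \sqrt{74}$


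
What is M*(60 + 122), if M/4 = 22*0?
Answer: 0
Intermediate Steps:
M = 0 (M = 4*(22*0) = 4*0 = 0)
M*(60 + 122) = 0*(60 + 122) = 0*182 = 0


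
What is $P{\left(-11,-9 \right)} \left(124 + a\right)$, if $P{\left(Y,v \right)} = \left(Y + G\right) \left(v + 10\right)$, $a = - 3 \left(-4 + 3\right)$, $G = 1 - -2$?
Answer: $-1016$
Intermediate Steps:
$G = 3$ ($G = 1 + 2 = 3$)
$a = 3$ ($a = \left(-3\right) \left(-1\right) = 3$)
$P{\left(Y,v \right)} = \left(3 + Y\right) \left(10 + v\right)$ ($P{\left(Y,v \right)} = \left(Y + 3\right) \left(v + 10\right) = \left(3 + Y\right) \left(10 + v\right)$)
$P{\left(-11,-9 \right)} \left(124 + a\right) = \left(30 + 3 \left(-9\right) + 10 \left(-11\right) - -99\right) \left(124 + 3\right) = \left(30 - 27 - 110 + 99\right) 127 = \left(-8\right) 127 = -1016$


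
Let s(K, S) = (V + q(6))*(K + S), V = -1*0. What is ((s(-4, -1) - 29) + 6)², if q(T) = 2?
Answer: 1089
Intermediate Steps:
V = 0
s(K, S) = 2*K + 2*S (s(K, S) = (0 + 2)*(K + S) = 2*(K + S) = 2*K + 2*S)
((s(-4, -1) - 29) + 6)² = (((2*(-4) + 2*(-1)) - 29) + 6)² = (((-8 - 2) - 29) + 6)² = ((-10 - 29) + 6)² = (-39 + 6)² = (-33)² = 1089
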